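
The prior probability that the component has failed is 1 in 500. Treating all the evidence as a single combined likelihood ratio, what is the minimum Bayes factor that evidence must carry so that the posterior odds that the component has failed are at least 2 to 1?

Prior odds = 0.002/0.998 = 1/499.
Target odds = 2.
Required Bayes factor = 2 ÷ (1/499) = 998.

998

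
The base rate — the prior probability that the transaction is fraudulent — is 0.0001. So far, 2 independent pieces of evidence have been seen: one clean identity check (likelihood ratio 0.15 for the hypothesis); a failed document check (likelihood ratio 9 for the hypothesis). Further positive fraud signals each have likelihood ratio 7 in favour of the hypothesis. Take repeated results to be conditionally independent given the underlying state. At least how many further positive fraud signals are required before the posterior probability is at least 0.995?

8

Prior odds = 0.0001/0.9999 = 1/9999.
Combined Bayes factor of the evidence already in hand = 0.15 × 9 = 1.35.
Odds after that evidence = (1/9999) × 1.35 = 3/22220.
Target odds = 0.995/0.005 = 199.
Need 7ⁿ ≥ 199 ÷ (3/22220) = 4421780/3.
7⁷ = 823543 falls short of 4421780/3 but 7⁸ = 5764801 reaches it, so n = 8.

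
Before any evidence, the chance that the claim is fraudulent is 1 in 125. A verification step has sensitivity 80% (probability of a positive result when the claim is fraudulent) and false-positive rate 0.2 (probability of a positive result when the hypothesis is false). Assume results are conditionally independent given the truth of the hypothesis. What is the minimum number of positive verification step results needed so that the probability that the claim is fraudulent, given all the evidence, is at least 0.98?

Prior odds: 0.008 ÷ 0.992 = 1/124.
Likelihood ratio of a positive result = 0.8/0.2 = 4.
Target posterior odds = 0.98/0.02 = 49.
Require 4ⁿ ≥ 49 ÷ (1/124) = 6076.
4⁶ = 4096 falls short of 6076 but 4⁷ = 16384 reaches it, so n = 7.

7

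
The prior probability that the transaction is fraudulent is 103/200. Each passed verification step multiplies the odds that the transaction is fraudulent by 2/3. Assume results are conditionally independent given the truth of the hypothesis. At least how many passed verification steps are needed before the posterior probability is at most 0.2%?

Prior odds = 0.515/0.485 = 103/97.
Likelihood ratio per passed verification step = 2/3.
Target odds: 0.002 ÷ 0.998 = 1/499.
Need (103/97) × (2/3)ⁿ ≤ 1/499, i.e. (2/3)ⁿ ≤ 97/51397.
(2/3)¹⁵ = 32768/14348907 is still above 97/51397 but (2/3)¹⁶ = 65536/43046721 is at or below it, so n = 16.

16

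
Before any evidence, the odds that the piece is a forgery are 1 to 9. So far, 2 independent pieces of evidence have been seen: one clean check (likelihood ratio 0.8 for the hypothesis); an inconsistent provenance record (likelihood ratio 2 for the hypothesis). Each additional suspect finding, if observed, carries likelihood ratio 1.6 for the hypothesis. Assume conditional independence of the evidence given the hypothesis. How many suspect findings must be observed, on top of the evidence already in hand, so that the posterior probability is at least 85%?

8

Prior odds = 1/9.
Combined Bayes factor of the evidence already in hand = 0.8 × 2 = 1.6.
Odds after that evidence = (1/9) × 1.6 = 8/45.
Target odds = 0.85/0.15 = 17/3.
Need 1.6ⁿ ≥ 17/3 ÷ (8/45) = 31.875.
1.6⁷ = 2097152/78125 falls short of 31.875 but 1.6⁸ = 16777216/390625 reaches it, so n = 8.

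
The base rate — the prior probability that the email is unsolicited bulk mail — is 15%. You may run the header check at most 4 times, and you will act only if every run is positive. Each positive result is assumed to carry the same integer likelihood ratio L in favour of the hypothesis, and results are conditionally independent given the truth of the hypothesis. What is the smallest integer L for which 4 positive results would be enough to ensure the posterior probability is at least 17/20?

3

Prior odds = 0.15/0.85 = 3/17.
Target odds = 0.85/0.15 = 17/3.
Need L⁴ ≥ 17/3 ÷ (3/17) = 289/9.
2⁴ = 16 < 289/9 ≤ 81 = 3⁴, so L = 3.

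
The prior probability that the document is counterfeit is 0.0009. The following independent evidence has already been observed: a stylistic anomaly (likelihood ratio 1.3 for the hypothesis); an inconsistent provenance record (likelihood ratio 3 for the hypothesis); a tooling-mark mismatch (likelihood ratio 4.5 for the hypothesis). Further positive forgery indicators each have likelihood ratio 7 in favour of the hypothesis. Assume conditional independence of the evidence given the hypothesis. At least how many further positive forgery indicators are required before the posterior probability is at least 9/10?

4

Prior odds = 0.0009/0.9991 = 9/9991.
Combined Bayes factor of the evidence already in hand = 1.3 × 3 × 4.5 = 17.55.
Odds after that evidence = (9/9991) × 17.55 = 3159/199820.
Target odds = 0.9/0.1 = 9.
Need 7ⁿ ≥ 9 ÷ (3159/199820) = 199820/351.
7³ = 343 falls short of 199820/351 but 7⁴ = 2401 reaches it, so n = 4.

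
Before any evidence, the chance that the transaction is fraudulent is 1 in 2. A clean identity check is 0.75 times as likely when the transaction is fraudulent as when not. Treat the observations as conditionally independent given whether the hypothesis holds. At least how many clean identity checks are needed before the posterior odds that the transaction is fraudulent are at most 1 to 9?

Prior odds = 0.5/0.5 = 1.
Likelihood ratio per clean identity check = 0.75.
Target odds = 1/9.
Need 1 × 0.75ⁿ ≤ 1/9, i.e. 0.75ⁿ ≤ 1/9.
0.75⁷ = 2187/16384 is still above 1/9 but 0.75⁸ = 6561/65536 is at or below it, so n = 8.

8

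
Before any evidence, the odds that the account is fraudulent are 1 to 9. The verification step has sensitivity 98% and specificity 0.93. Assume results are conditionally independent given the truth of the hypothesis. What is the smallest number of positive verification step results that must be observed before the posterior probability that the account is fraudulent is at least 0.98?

Prior odds = 1/9.
False-positive rate = 1 − 0.93 = 0.07; likelihood ratio of a positive = 0.98/0.07 = 14.
Target odds: 0.98 ÷ 0.02 = 49.
Need (1/9) × 14ⁿ ≥ 49, i.e. 14ⁿ ≥ 441.
14² = 196 falls short of 441 but 14³ = 2744 reaches it, so n = 3.

3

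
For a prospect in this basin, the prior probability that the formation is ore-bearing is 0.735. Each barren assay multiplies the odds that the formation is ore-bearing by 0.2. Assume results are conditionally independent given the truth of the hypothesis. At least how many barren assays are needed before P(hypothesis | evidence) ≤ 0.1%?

5

Prior odds = 0.735/0.265 = 147/53.
Likelihood ratio per barren assay = 0.2.
Target posterior odds = 0.001/0.999 = 1/999.
Require 0.2ⁿ ≤ 1/999 ÷ (147/53) = 53/146853.
0.2⁴ = 0.0016 is still above 53/146853 but 0.2⁵ = 0.00032 is at or below it, so n = 5.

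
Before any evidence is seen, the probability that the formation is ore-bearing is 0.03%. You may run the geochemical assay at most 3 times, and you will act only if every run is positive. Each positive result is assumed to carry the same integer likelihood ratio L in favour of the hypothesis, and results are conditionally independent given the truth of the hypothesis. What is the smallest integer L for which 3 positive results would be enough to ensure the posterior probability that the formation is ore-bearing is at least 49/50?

Prior odds = 0.0003/0.9997 = 3/9997.
Target odds = 0.98/0.02 = 49.
Need L³ ≥ 49 ÷ (3/9997) = 489853/3.
54³ = 157464 < 489853/3 ≤ 166375 = 55³, so L = 55.

55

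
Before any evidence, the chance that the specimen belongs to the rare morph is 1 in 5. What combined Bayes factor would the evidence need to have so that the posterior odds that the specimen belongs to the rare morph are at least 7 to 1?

28

Prior odds = 0.2/0.8 = 0.25.
Target odds = 7.
Required Bayes factor = 7 ÷ 0.25 = 28.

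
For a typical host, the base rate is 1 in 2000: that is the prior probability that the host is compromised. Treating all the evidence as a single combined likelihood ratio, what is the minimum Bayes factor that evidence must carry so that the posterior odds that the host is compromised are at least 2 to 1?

3998

Prior odds = 0.0005/0.9995 = 1/1999.
Target odds = 2.
Required Bayes factor = 2 ÷ (1/1999) = 3998.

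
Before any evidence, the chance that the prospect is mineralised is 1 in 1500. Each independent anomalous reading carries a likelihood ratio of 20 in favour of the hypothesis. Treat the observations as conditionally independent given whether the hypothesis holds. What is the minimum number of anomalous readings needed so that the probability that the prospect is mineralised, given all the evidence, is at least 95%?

4

Prior odds = (1/1500)/(1499/1500) = 1/1499.
Likelihood ratio per anomalous reading = 20.
Target odds: 0.95 ÷ 0.05 = 19.
Need (1/1499) × 20ⁿ ≥ 19, i.e. 20ⁿ ≥ 28481.
20³ = 8000 falls short of 28481 but 20⁴ = 160000 reaches it, so n = 4.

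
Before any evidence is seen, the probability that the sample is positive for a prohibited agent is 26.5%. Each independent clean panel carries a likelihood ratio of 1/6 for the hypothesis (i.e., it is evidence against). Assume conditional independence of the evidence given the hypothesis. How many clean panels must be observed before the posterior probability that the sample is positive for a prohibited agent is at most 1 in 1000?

Prior odds = 0.265/0.735 = 53/147.
Likelihood ratio per clean panel = 1/6.
Target posterior odds = 0.001/0.999 = 1/999.
Require (1/6)ⁿ ≤ 1/999 ÷ (53/147) = 49/17649.
(1/6)³ = 1/216 is still above 49/17649 but (1/6)⁴ = 1/1296 is at or below it, so n = 4.

4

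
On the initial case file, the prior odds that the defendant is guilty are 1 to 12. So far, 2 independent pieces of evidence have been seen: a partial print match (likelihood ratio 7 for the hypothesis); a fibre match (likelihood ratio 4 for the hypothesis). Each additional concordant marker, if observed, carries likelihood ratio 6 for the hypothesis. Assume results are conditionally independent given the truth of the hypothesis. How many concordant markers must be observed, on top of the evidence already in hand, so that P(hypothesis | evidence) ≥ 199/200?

3

Prior odds = 1/12.
Combined Bayes factor of the evidence already in hand = 7 × 4 = 28.
Odds after that evidence = (1/12) × 28 = 7/3.
Target odds = 0.995/0.005 = 199.
Need 6ⁿ ≥ 199 ÷ (7/3) = 597/7.
6² = 36 falls short of 597/7 but 6³ = 216 reaches it, so n = 3.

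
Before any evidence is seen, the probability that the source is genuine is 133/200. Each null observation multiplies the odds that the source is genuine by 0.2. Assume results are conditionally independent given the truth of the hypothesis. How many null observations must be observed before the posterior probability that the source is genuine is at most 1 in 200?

Prior odds: 0.665 ÷ 0.335 = 133/67.
Likelihood ratio per null observation = 0.2.
Target odds: 0.005 ÷ 0.995 = 1/199.
Require 0.2ⁿ ≤ 1/199 ÷ (133/67) = 67/26467.
0.2³ = 0.008 is still above 67/26467 but 0.2⁴ = 0.0016 is at or below it, so n = 4.

4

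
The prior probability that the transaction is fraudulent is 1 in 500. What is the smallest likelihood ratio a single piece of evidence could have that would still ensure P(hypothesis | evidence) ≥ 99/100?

Prior odds = 0.002/0.998 = 1/499.
Target odds = 0.99/0.01 = 99.
Required Bayes factor = 99 ÷ (1/499) = 49401.

49401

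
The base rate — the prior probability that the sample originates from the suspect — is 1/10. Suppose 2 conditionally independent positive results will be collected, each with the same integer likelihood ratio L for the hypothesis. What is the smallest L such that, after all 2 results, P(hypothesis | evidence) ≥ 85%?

8

Prior odds = 0.1/0.9 = 1/9.
Target odds = 0.85/0.15 = 17/3.
Need L² ≥ 17/3 ÷ (1/9) = 51.
7² = 49 < 51 ≤ 64 = 8², so L = 8.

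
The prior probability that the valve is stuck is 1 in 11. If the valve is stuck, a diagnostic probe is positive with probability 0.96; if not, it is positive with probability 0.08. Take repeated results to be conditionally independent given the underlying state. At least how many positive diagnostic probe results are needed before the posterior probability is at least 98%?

3

Prior odds = (1/11)/(10/11) = 0.1.
Likelihood ratio of a positive = 0.96/0.08 = 12.
Target posterior odds = 0.98/0.02 = 49.
Need 0.1 × 12ⁿ ≥ 49, i.e. 12ⁿ ≥ 490.
12² = 144 falls short of 490 but 12³ = 1728 reaches it, so n = 3.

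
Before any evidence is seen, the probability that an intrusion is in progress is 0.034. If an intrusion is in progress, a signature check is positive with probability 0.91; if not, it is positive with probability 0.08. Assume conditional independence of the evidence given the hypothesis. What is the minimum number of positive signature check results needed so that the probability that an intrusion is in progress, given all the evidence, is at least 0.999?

Prior odds: 0.034 ÷ 0.966 = 17/483.
Likelihood ratio of a positive = 0.91/0.08 = 11.375.
Target odds: 0.999 ÷ 0.001 = 999.
Require 11.375ⁿ ≥ 999 ÷ (17/483) = 482517/17.
11.375⁴ = 68574961/4096 falls short of 482517/17 but 11.375⁵ ≈190439 reaches it, so n = 5.

5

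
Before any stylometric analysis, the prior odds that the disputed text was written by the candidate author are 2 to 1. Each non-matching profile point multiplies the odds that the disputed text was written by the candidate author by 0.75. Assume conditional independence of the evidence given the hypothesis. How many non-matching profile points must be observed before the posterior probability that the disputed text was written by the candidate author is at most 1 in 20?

Prior odds = 2.
Likelihood ratio per non-matching profile point = 0.75.
Target posterior odds = 0.05/0.95 = 1/19.
Need 2 × 0.75ⁿ ≤ 1/19, i.e. 0.75ⁿ ≤ 1/38.
0.75¹² = 531441/16777216 is still above 1/38 but 0.75¹³ = 1594323/67108864 is at or below it, so n = 13.

13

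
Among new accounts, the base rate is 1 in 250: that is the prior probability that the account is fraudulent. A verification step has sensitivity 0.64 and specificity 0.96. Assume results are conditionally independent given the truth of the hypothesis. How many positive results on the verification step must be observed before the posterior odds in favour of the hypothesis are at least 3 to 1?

3

Prior odds: 0.004 ÷ 0.996 = 1/249.
False-positive rate = 1 − 0.96 = 0.04; likelihood ratio of a positive = 0.64/0.04 = 16.
Target odds = 3.
Need (1/249) × 16ⁿ ≥ 3, i.e. 16ⁿ ≥ 747.
16² = 256 falls short of 747 but 16³ = 4096 reaches it, so n = 3.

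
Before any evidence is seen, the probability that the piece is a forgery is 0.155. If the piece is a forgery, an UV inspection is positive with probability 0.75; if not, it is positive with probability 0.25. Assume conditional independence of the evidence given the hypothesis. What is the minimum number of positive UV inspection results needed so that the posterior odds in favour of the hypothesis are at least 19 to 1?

5

Prior odds: 0.155 ÷ 0.845 = 31/169.
Likelihood ratio of a positive = 0.75/0.25 = 3.
Target odds = 19.
Need (31/169) × 3ⁿ ≥ 19, i.e. 3ⁿ ≥ 3211/31.
3⁴ = 81 falls short of 3211/31 but 3⁵ = 243 reaches it, so n = 5.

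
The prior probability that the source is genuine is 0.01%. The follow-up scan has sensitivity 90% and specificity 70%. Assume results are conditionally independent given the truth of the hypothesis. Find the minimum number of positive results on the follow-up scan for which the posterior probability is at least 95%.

Prior odds = 0.0001/0.9999 = 1/9999.
False-positive rate = 1 − 0.7 = 0.3; likelihood ratio of a positive = 0.9/0.3 = 3.
Target odds: 0.95 ÷ 0.05 = 19.
Require 3ⁿ ≥ 19 ÷ (1/9999) = 189981.
3¹¹ = 177147 falls short of 189981 but 3¹² = 531441 reaches it, so n = 12.

12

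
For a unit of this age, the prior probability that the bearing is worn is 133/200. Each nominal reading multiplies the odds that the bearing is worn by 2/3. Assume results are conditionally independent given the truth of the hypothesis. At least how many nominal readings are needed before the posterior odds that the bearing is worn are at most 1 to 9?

8

Prior odds: 0.665 ÷ 0.335 = 133/67.
Likelihood ratio per nominal reading = 2/3.
Target odds = 1/9.
Need (133/67) × (2/3)ⁿ ≤ 1/9, i.e. (2/3)ⁿ ≤ 67/1197.
(2/3)⁷ = 128/2187 is still above 67/1197 but (2/3)⁸ = 256/6561 is at or below it, so n = 8.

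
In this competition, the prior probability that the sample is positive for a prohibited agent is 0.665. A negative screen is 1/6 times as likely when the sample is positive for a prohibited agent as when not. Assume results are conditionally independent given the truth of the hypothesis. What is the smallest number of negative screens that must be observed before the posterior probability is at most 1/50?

3

Prior odds = 0.665/0.335 = 133/67.
Likelihood ratio per negative screen = 1/6.
Target posterior odds = 0.02/0.98 = 1/49.
Need (133/67) × (1/6)ⁿ ≤ 1/49, i.e. (1/6)ⁿ ≤ 67/6517.
(1/6)² = 1/36 is still above 67/6517 but (1/6)³ = 1/216 is at or below it, so n = 3.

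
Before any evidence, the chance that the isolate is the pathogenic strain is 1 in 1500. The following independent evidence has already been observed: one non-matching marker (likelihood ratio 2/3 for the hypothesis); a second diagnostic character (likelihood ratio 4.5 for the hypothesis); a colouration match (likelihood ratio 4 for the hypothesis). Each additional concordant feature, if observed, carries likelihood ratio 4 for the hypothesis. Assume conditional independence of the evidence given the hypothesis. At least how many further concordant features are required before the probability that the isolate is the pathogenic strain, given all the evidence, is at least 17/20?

Prior odds = (1/1500)/(1499/1500) = 1/1499.
Combined Bayes factor of the evidence already in hand = (2/3) × 4.5 × 4 = 12.
Odds after that evidence = (1/1499) × 12 = 12/1499.
Target odds = 0.85/0.15 = 17/3.
Need 4ⁿ ≥ 17/3 ÷ (12/1499) = 25483/36.
4⁴ = 256 falls short of 25483/36 but 4⁵ = 1024 reaches it, so n = 5.

5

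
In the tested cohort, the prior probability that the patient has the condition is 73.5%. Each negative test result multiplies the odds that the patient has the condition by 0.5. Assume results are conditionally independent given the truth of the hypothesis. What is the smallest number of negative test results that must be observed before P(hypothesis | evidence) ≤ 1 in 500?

Prior odds: 0.735 ÷ 0.265 = 147/53.
Likelihood ratio per negative test result = 0.5.
Target odds: 0.002 ÷ 0.998 = 1/499.
Need (147/53) × 0.5ⁿ ≤ 1/499, i.e. 0.5ⁿ ≤ 53/73353.
0.5¹⁰ = 1/1024 is still above 53/73353 but 0.5¹¹ = 1/2048 is at or below it, so n = 11.

11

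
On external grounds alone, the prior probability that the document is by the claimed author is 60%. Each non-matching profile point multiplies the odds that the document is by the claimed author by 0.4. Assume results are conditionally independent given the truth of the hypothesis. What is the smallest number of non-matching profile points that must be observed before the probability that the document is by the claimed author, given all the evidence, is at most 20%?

Prior odds: 0.6 ÷ 0.4 = 1.5.
Likelihood ratio per non-matching profile point = 0.4.
Target odds: 0.2 ÷ 0.8 = 0.25.
Require 0.4ⁿ ≤ 0.25 ÷ 1.5 = 1/6.
0.4¹ = 0.4 is still above 1/6 but 0.4² = 0.16 is at or below it, so n = 2.

2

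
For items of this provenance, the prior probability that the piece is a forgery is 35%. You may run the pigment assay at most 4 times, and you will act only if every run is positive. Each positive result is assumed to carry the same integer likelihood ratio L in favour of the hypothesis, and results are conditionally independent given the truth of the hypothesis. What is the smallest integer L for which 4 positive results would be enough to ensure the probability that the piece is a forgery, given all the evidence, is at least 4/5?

Prior odds = 0.35/0.65 = 7/13.
Target odds = 0.8/0.2 = 4.
Need L⁴ ≥ 4 ÷ (7/13) = 52/7.
1⁴ = 1 < 52/7 ≤ 16 = 2⁴, so L = 2.

2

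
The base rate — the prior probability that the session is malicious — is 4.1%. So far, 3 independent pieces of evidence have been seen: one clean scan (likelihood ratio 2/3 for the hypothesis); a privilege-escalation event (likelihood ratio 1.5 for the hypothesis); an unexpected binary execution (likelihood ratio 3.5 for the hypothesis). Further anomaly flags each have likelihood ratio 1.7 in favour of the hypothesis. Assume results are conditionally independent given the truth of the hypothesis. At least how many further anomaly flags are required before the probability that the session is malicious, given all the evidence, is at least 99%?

Prior odds = 0.041/0.959 = 41/959.
Combined Bayes factor of the evidence already in hand = (2/3) × 1.5 × 3.5 = 3.5.
Odds after that evidence = (41/959) × 3.5 = 41/274.
Target odds = 0.99/0.01 = 99.
Need 1.7ⁿ ≥ 99 ÷ (41/274) = 27126/41.
1.7¹² ≈582.622 falls short of 27126/41 but 1.7¹³ ≈990.458 reaches it, so n = 13.

13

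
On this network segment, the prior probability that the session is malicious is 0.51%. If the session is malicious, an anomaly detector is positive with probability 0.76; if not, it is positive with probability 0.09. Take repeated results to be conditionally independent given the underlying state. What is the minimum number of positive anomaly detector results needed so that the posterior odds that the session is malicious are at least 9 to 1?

Prior odds: 0.0051 ÷ 0.9949 = 51/9949.
Likelihood ratio of a positive = 0.76/0.09 = 76/9.
Target odds = 9.
Require (76/9)ⁿ ≥ 9 ÷ (51/9949) = 29847/17.
(76/9)³ = 438976/729 falls short of 29847/17 but (76/9)⁴ = 33362176/6561 reaches it, so n = 4.

4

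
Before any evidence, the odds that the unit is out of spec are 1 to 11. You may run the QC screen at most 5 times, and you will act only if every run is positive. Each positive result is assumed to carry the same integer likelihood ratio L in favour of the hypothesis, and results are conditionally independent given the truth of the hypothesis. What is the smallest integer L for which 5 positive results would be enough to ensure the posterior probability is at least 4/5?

3

Prior odds = 1/11.
Target odds = 0.8/0.2 = 4.
Need L⁵ ≥ 4 ÷ (1/11) = 44.
2⁵ = 32 < 44 ≤ 243 = 3⁵, so L = 3.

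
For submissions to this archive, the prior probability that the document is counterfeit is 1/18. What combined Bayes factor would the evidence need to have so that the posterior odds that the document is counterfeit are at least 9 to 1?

Prior odds = (1/18)/(17/18) = 1/17.
Target odds = 9.
Required Bayes factor = 9 ÷ (1/17) = 153.

153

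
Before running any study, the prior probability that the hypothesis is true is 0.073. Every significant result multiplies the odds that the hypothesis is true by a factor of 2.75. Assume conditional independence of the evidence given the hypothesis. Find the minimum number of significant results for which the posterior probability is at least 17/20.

Prior odds: 0.073 ÷ 0.927 = 73/927.
Likelihood ratio per significant result = 2.75.
Target posterior odds = 0.85/0.15 = 17/3.
Need (73/927) × 2.75ⁿ ≥ 17/3, i.e. 2.75ⁿ ≥ 5253/73.
2.75⁴ = 57.19140625 falls short of 5253/73 but 2.75⁵ = 161051/1024 reaches it, so n = 5.

5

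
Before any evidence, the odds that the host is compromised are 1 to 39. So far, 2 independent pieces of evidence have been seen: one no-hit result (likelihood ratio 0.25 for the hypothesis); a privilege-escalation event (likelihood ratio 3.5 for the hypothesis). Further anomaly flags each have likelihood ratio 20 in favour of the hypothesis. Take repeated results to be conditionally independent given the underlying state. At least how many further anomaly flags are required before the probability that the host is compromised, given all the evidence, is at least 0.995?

4

Prior odds = 1/39.
Combined Bayes factor of the evidence already in hand = 0.25 × 3.5 = 0.875.
Odds after that evidence = (1/39) × 0.875 = 7/312.
Target odds = 0.995/0.005 = 199.
Need 20ⁿ ≥ 199 ÷ (7/312) = 62088/7.
20³ = 8000 falls short of 62088/7 but 20⁴ = 160000 reaches it, so n = 4.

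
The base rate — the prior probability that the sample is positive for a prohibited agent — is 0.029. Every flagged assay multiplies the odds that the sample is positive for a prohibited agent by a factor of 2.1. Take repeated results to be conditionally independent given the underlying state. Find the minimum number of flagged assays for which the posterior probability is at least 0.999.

15

Prior odds: 0.029 ÷ 0.971 = 29/971.
Likelihood ratio per flagged assay = 2.1.
Target odds: 0.999 ÷ 0.001 = 999.
Need (29/971) × 2.1ⁿ ≥ 999, i.e. 2.1ⁿ ≥ 970029/29.
2.1¹⁴ ≈32439.2 falls short of 970029/29 but 2.1¹⁵ ≈68122.3 reaches it, so n = 15.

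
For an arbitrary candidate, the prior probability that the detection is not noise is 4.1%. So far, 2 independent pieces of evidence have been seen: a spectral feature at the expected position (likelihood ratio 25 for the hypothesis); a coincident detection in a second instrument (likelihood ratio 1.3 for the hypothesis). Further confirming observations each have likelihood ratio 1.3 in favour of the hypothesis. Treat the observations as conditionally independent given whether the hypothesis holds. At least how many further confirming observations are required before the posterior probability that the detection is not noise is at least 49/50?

14

Prior odds = 0.041/0.959 = 41/959.
Combined Bayes factor of the evidence already in hand = 25 × 1.3 = 32.5.
Odds after that evidence = (41/959) × 32.5 = 2665/1918.
Target odds = 0.98/0.02 = 49.
Need 1.3ⁿ ≥ 49 ÷ (2665/1918) = 93982/2665.
1.3¹³ ≈30.2875 falls short of 93982/2665 but 1.3¹⁴ ≈39.3738 reaches it, so n = 14.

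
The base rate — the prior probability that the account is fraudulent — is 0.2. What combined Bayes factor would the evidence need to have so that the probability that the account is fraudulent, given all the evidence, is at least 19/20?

Prior odds = 0.2/0.8 = 0.25.
Target odds = 0.95/0.05 = 19.
Required Bayes factor = 19 ÷ 0.25 = 76.

76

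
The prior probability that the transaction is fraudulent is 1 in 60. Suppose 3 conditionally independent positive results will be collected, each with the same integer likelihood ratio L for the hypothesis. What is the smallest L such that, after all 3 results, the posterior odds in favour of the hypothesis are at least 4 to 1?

7

Prior odds = (1/60)/(59/60) = 1/59.
Target odds = 4.
Need L³ ≥ 4 ÷ (1/59) = 236.
6³ = 216 < 236 ≤ 343 = 7³, so L = 7.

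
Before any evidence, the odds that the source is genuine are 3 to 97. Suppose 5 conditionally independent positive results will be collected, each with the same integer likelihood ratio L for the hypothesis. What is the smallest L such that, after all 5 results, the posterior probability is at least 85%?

3

Prior odds = 3/97.
Target odds = 0.85/0.15 = 17/3.
Need L⁵ ≥ 17/3 ÷ (3/97) = 1649/9.
2⁵ = 32 < 1649/9 ≤ 243 = 3⁵, so L = 3.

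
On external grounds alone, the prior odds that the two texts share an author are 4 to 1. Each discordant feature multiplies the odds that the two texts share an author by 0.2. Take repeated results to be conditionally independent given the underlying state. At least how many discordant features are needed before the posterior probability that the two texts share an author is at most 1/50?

4

Prior odds = 4.
Likelihood ratio per discordant feature = 0.2.
Target odds: 0.02 ÷ 0.98 = 1/49.
Require 0.2ⁿ ≤ 1/49 ÷ 4 = 1/196.
0.2³ = 0.008 is still above 1/196 but 0.2⁴ = 0.0016 is at or below it, so n = 4.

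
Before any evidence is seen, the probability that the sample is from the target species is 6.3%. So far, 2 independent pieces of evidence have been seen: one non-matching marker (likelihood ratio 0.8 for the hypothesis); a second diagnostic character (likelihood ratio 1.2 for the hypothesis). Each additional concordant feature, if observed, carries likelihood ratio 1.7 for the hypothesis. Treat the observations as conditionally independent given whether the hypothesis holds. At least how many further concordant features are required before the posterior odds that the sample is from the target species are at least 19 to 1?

Prior odds = 0.063/0.937 = 63/937.
Combined Bayes factor of the evidence already in hand = 0.8 × 1.2 = 0.96.
Odds after that evidence = (63/937) × 0.96 = 1512/23425.
Target odds = 19.
Need 1.7ⁿ ≥ 19 ÷ (1512/23425) = 445075/1512.
1.7¹⁰ ≈201.599 falls short of 445075/1512 but 1.7¹¹ ≈342.719 reaches it, so n = 11.

11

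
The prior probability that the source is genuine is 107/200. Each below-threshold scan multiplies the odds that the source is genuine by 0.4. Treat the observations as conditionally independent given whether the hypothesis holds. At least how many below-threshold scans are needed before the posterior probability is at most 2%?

5

Prior odds = 0.535/0.465 = 107/93.
Likelihood ratio per below-threshold scan = 0.4.
Target posterior odds = 0.02/0.98 = 1/49.
Need (107/93) × 0.4ⁿ ≤ 1/49, i.e. 0.4ⁿ ≤ 93/5243.
0.4⁴ = 0.0256 is still above 93/5243 but 0.4⁵ = 0.01024 is at or below it, so n = 5.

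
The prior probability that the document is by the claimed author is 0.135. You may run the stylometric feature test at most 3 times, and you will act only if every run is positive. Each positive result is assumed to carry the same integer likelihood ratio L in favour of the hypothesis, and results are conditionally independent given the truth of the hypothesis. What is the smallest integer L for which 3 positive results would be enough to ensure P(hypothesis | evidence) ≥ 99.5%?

11

Prior odds = 0.135/0.865 = 27/173.
Target odds = 0.995/0.005 = 199.
Need L³ ≥ 199 ÷ (27/173) = 34427/27.
10³ = 1000 < 34427/27 ≤ 1331 = 11³, so L = 11.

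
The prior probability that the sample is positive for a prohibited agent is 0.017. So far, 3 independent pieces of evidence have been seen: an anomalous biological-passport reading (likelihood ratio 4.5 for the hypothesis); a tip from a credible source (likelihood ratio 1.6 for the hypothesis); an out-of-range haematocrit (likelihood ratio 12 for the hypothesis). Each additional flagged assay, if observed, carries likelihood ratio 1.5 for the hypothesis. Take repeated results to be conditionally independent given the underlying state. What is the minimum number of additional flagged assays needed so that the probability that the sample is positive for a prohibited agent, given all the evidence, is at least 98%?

9

Prior odds = 0.017/0.983 = 17/983.
Combined Bayes factor of the evidence already in hand = 4.5 × 1.6 × 12 = 86.4.
Odds after that evidence = (17/983) × 86.4 = 7344/4915.
Target odds = 0.98/0.02 = 49.
Need 1.5ⁿ ≥ 49 ÷ (7344/4915) = 240835/7344.
1.5⁸ = 25.62890625 falls short of 240835/7344 but 1.5⁹ = 19683/512 reaches it, so n = 9.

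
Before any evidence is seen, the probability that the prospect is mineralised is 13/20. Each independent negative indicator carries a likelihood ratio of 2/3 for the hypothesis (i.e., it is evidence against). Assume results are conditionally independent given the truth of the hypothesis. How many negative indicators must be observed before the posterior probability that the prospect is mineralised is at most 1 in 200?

15

Prior odds: 0.65 ÷ 0.35 = 13/7.
Likelihood ratio per negative indicator = 2/3.
Target posterior odds = 0.005/0.995 = 1/199.
Require (2/3)ⁿ ≤ 1/199 ÷ (13/7) = 7/2587.
(2/3)¹⁴ = 16384/4782969 is still above 7/2587 but (2/3)¹⁵ = 32768/14348907 is at or below it, so n = 15.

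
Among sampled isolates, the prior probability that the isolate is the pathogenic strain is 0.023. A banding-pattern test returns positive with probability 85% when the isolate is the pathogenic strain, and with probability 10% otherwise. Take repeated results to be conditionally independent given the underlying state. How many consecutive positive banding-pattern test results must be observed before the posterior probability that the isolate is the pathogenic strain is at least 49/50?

4

Prior odds = 0.023/0.977 = 23/977.
Likelihood ratio of a positive result = 0.85/0.1 = 8.5.
Target posterior odds = 0.98/0.02 = 49.
Need (23/977) × 8.5ⁿ ≥ 49, i.e. 8.5ⁿ ≥ 47873/23.
8.5³ = 614.125 falls short of 47873/23 but 8.5⁴ = 5220.0625 reaches it, so n = 4.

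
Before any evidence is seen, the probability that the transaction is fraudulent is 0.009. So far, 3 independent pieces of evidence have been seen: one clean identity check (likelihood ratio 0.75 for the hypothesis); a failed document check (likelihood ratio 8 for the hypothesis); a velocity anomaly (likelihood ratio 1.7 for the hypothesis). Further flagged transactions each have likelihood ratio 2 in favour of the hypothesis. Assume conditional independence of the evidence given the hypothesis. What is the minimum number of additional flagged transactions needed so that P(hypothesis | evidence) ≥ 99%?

Prior odds = 0.009/0.991 = 9/991.
Combined Bayes factor of the evidence already in hand = 0.75 × 8 × 1.7 = 10.2.
Odds after that evidence = (9/991) × 10.2 = 459/4955.
Target odds = 0.99/0.01 = 99.
Need 2ⁿ ≥ 99 ÷ (459/4955) = 54505/51.
2¹⁰ = 1024 falls short of 54505/51 but 2¹¹ = 2048 reaches it, so n = 11.

11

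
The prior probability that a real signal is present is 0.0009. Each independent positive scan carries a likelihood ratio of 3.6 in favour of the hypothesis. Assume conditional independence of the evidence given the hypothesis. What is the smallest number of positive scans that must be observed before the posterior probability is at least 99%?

Prior odds = 0.0009/0.9991 = 9/9991.
Likelihood ratio per positive scan = 3.6.
Target odds: 0.99 ÷ 0.01 = 99.
Require 3.6ⁿ ≥ 99 ÷ (9/9991) = 109901.
3.6⁹ ≈101560 falls short of 109901 but 3.6¹⁰ ≈365616 reaches it, so n = 10.

10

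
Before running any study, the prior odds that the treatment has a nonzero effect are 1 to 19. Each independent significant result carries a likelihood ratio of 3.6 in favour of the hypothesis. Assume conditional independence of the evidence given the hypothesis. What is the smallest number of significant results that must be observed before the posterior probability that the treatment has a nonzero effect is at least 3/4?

4

Prior odds = 1/19.
Likelihood ratio per significant result = 3.6.
Target posterior odds = 0.75/0.25 = 3.
Require 3.6ⁿ ≥ 3 ÷ (1/19) = 57.
3.6³ = 46.656 falls short of 57 but 3.6⁴ = 167.9616 reaches it, so n = 4.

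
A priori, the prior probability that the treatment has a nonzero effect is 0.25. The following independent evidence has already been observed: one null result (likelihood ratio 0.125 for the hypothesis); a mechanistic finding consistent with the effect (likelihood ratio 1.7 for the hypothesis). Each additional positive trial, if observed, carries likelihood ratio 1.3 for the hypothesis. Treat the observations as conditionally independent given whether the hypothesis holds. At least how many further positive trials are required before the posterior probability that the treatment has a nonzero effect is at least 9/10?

19

Prior odds = 0.25/0.75 = 1/3.
Combined Bayes factor of the evidence already in hand = 0.125 × 1.7 = 0.2125.
Odds after that evidence = (1/3) × 0.2125 = 17/240.
Target odds = 0.9/0.1 = 9.
Need 1.3ⁿ ≥ 9 ÷ (17/240) = 2160/17.
1.3¹⁸ ≈112.455 falls short of 2160/17 but 1.3¹⁹ ≈146.192 reaches it, so n = 19.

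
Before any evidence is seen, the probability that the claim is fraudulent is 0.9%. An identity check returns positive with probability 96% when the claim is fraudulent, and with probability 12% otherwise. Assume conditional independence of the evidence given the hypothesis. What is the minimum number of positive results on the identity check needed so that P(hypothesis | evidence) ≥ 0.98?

5

Prior odds: 0.009 ÷ 0.991 = 9/991.
Likelihood ratio of a positive result = 0.96/0.12 = 8.
Target posterior odds = 0.98/0.02 = 49.
Need (9/991) × 8ⁿ ≥ 49, i.e. 8ⁿ ≥ 48559/9.
8⁴ = 4096 falls short of 48559/9 but 8⁵ = 32768 reaches it, so n = 5.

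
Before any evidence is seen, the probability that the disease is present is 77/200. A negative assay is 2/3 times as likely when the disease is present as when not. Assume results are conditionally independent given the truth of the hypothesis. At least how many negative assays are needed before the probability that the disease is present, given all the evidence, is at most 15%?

Prior odds: 0.385 ÷ 0.615 = 77/123.
Likelihood ratio per negative assay = 2/3.
Target odds: 0.15 ÷ 0.85 = 3/17.
Need (77/123) × (2/3)ⁿ ≤ 3/17, i.e. (2/3)ⁿ ≤ 369/1309.
(2/3)³ = 8/27 is still above 369/1309 but (2/3)⁴ = 16/81 is at or below it, so n = 4.

4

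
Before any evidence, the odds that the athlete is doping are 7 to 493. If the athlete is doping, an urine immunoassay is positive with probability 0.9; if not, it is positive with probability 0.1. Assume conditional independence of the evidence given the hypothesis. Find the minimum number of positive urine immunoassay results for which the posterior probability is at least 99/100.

Prior odds = 7/493.
Likelihood ratio of a positive = 0.9/0.1 = 9.
Target posterior odds = 0.99/0.01 = 99.
Require 9ⁿ ≥ 99 ÷ (7/493) = 48807/7.
9⁴ = 6561 falls short of 48807/7 but 9⁵ = 59049 reaches it, so n = 5.

5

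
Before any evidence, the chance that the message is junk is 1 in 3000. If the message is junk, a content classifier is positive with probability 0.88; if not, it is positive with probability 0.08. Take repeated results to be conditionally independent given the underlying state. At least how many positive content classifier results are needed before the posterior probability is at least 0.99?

6

Prior odds = (1/3000)/(2999/3000) = 1/2999.
Likelihood ratio of a positive = 0.88/0.08 = 11.
Target odds: 0.99 ÷ 0.01 = 99.
Require 11ⁿ ≥ 99 ÷ (1/2999) = 296901.
11⁵ = 161051 falls short of 296901 but 11⁶ = 1771561 reaches it, so n = 6.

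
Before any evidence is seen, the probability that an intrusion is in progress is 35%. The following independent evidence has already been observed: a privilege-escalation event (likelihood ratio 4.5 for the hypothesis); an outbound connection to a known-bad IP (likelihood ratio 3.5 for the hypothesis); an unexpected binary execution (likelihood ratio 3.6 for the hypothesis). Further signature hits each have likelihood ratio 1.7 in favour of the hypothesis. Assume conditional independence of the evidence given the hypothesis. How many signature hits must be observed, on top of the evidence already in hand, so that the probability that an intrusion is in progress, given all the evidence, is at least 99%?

3

Prior odds = 0.35/0.65 = 7/13.
Combined Bayes factor of the evidence already in hand = 4.5 × 3.5 × 3.6 = 56.7.
Odds after that evidence = (7/13) × 56.7 = 3969/130.
Target odds = 0.99/0.01 = 99.
Need 1.7ⁿ ≥ 99 ÷ (3969/130) = 1430/441.
1.7² = 2.89 falls short of 1430/441 but 1.7³ = 4.913 reaches it, so n = 3.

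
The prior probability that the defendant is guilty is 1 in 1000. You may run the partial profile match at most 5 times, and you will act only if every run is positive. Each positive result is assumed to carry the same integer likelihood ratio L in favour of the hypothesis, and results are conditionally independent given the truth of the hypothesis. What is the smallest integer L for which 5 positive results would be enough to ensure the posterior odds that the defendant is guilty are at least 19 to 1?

8

Prior odds = 0.001/0.999 = 1/999.
Target odds = 19.
Need L⁵ ≥ 19 ÷ (1/999) = 18981.
7⁵ = 16807 < 18981 ≤ 32768 = 8⁵, so L = 8.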